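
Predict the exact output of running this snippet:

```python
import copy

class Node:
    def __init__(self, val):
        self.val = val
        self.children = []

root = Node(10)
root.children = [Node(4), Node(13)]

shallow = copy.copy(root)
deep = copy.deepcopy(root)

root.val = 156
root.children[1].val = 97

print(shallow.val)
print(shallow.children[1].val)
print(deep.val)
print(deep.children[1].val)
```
10
97
10
13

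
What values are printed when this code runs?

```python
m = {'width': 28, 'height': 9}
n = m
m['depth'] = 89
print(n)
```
{'width': 28, 'height': 9, 'depth': 89}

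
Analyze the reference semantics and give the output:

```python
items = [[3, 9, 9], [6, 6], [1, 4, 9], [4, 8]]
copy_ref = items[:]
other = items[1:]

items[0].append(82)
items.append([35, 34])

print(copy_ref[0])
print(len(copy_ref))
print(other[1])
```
[3, 9, 9, 82]
4
[1, 4, 9]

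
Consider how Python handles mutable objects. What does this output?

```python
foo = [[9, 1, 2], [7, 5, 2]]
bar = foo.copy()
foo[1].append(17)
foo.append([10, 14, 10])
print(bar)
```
[[9, 1, 2], [7, 5, 2, 17]]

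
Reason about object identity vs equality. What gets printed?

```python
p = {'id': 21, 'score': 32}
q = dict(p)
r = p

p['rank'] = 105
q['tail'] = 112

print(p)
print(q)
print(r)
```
{'id': 21, 'score': 32, 'rank': 105}
{'id': 21, 'score': 32, 'tail': 112}
{'id': 21, 'score': 32, 'rank': 105}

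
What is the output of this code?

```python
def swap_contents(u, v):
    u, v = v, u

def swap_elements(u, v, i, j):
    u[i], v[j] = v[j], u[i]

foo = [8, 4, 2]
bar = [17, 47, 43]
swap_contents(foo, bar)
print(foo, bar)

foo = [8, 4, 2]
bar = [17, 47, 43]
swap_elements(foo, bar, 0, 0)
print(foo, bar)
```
[8, 4, 2] [17, 47, 43]
[17, 4, 2] [8, 47, 43]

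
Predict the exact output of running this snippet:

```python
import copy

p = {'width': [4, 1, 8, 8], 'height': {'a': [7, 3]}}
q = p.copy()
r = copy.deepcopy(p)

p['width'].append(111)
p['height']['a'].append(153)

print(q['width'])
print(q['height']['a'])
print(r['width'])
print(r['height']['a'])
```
[4, 1, 8, 8, 111]
[7, 3, 153]
[4, 1, 8, 8]
[7, 3]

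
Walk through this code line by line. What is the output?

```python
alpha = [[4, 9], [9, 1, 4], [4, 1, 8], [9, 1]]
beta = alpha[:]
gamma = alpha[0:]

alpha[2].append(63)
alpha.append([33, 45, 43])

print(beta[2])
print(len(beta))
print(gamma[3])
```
[4, 1, 8, 63]
4
[9, 1]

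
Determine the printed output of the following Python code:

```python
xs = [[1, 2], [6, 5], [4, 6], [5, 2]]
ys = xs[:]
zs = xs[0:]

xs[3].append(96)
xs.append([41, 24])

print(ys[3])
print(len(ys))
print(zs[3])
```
[5, 2, 96]
4
[5, 2, 96]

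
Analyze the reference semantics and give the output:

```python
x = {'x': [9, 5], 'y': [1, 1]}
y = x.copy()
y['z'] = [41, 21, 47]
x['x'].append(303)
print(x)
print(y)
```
{'x': [9, 5, 303], 'y': [1, 1]}
{'x': [9, 5, 303], 'y': [1, 1], 'z': [41, 21, 47]}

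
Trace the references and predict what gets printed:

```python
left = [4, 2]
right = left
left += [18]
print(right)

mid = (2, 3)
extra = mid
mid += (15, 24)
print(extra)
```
[4, 2, 18]
(2, 3)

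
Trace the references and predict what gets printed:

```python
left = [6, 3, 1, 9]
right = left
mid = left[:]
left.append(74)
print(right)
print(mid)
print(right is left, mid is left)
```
[6, 3, 1, 9, 74]
[6, 3, 1, 9]
True False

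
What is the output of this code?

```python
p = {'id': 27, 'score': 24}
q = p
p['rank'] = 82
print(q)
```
{'id': 27, 'score': 24, 'rank': 82}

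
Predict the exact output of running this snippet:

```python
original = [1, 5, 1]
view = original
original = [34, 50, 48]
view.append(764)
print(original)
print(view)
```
[34, 50, 48]
[1, 5, 1, 764]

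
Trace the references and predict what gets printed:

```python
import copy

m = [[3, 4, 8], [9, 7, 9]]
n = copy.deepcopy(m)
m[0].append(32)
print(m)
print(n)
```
[[3, 4, 8, 32], [9, 7, 9]]
[[3, 4, 8], [9, 7, 9]]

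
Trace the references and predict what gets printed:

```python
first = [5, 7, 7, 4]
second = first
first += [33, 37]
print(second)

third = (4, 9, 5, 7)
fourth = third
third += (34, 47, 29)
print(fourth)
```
[5, 7, 7, 4, 33, 37]
(4, 9, 5, 7)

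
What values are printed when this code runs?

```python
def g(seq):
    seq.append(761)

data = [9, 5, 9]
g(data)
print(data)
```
[9, 5, 9, 761]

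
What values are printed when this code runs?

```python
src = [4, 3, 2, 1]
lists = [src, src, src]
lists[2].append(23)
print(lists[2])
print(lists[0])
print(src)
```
[4, 3, 2, 1, 23]
[4, 3, 2, 1, 23]
[4, 3, 2, 1, 23]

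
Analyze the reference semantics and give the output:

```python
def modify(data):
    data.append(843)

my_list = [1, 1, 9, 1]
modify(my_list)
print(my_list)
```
[1, 1, 9, 1, 843]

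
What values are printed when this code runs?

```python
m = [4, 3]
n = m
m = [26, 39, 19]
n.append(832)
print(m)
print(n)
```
[26, 39, 19]
[4, 3, 832]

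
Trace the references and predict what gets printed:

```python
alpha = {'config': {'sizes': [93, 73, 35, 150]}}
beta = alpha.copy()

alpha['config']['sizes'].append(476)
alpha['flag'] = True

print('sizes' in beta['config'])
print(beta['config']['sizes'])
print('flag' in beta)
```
True
[93, 73, 35, 150, 476]
False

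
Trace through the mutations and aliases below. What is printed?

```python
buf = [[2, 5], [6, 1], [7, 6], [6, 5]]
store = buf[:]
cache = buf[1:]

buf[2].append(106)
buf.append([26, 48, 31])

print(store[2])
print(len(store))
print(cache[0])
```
[7, 6, 106]
4
[6, 1]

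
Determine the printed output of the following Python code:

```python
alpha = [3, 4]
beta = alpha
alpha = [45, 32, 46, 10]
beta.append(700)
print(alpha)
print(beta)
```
[45, 32, 46, 10]
[3, 4, 700]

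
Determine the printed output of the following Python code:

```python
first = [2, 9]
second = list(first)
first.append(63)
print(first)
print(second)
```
[2, 9, 63]
[2, 9]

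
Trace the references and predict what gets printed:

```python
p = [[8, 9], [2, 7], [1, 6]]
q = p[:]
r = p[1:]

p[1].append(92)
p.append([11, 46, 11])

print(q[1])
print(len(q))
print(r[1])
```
[2, 7, 92]
3
[1, 6]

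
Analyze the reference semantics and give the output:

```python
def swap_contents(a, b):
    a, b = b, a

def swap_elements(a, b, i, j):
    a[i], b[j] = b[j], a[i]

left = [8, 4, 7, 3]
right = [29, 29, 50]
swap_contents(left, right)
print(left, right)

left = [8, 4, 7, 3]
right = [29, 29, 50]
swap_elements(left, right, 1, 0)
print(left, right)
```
[8, 4, 7, 3] [29, 29, 50]
[8, 29, 7, 3] [4, 29, 50]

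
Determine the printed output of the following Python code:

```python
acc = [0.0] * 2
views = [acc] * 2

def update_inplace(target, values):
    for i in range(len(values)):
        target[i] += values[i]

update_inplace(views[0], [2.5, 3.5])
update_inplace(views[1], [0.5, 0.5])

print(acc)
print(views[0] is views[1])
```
[3.0, 4.0]
True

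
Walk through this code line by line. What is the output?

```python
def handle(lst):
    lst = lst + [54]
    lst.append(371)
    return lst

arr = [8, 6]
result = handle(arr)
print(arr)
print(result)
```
[8, 6]
[8, 6, 54, 371]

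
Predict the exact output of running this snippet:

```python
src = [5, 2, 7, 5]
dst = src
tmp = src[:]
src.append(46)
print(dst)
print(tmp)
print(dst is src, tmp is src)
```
[5, 2, 7, 5, 46]
[5, 2, 7, 5]
True False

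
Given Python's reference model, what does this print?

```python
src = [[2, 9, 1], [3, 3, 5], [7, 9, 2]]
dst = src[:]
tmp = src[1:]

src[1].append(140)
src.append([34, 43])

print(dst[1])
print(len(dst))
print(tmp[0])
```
[3, 3, 5, 140]
3
[3, 3, 5, 140]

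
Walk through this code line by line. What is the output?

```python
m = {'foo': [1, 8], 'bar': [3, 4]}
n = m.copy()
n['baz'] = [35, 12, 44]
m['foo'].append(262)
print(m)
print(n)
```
{'foo': [1, 8, 262], 'bar': [3, 4]}
{'foo': [1, 8, 262], 'bar': [3, 4], 'baz': [35, 12, 44]}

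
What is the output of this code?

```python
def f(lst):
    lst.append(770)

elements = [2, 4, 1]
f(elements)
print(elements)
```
[2, 4, 1, 770]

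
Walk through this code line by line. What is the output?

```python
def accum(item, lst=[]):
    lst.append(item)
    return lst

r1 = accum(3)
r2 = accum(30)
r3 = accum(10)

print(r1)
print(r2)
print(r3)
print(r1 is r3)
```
[3, 30, 10]
[3, 30, 10]
[3, 30, 10]
True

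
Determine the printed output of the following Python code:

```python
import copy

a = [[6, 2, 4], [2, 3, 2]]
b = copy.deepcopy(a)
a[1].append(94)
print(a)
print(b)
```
[[6, 2, 4], [2, 3, 2, 94]]
[[6, 2, 4], [2, 3, 2]]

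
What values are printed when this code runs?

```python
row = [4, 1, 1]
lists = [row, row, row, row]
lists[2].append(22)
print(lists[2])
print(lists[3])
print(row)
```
[4, 1, 1, 22]
[4, 1, 1, 22]
[4, 1, 1, 22]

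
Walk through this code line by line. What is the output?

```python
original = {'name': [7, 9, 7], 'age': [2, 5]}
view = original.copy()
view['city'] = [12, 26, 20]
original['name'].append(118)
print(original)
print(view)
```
{'name': [7, 9, 7, 118], 'age': [2, 5]}
{'name': [7, 9, 7, 118], 'age': [2, 5], 'city': [12, 26, 20]}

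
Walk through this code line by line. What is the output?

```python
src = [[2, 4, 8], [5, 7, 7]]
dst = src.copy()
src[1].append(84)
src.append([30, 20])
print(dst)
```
[[2, 4, 8], [5, 7, 7, 84]]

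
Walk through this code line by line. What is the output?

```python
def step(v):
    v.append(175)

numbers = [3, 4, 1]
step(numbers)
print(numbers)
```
[3, 4, 1, 175]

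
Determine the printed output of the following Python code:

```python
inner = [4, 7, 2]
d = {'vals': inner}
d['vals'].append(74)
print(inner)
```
[4, 7, 2, 74]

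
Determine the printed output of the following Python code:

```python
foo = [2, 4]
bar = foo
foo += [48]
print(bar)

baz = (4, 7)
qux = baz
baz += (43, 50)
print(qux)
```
[2, 4, 48]
(4, 7)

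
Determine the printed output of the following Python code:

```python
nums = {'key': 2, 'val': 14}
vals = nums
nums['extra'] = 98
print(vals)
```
{'key': 2, 'val': 14, 'extra': 98}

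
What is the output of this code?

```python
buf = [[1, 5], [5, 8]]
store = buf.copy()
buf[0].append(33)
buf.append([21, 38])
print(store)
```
[[1, 5, 33], [5, 8]]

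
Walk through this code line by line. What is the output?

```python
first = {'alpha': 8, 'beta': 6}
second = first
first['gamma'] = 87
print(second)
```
{'alpha': 8, 'beta': 6, 'gamma': 87}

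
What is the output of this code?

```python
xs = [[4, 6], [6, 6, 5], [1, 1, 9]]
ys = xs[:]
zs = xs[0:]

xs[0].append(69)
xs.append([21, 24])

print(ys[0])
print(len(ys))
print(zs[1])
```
[4, 6, 69]
3
[6, 6, 5]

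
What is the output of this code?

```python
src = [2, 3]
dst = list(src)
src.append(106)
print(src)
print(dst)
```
[2, 3, 106]
[2, 3]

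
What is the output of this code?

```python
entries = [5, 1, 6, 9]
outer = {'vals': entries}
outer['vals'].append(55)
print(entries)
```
[5, 1, 6, 9, 55]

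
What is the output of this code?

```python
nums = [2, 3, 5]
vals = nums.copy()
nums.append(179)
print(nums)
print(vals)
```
[2, 3, 5, 179]
[2, 3, 5]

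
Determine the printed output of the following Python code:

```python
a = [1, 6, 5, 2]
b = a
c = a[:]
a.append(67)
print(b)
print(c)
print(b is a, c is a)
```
[1, 6, 5, 2, 67]
[1, 6, 5, 2]
True False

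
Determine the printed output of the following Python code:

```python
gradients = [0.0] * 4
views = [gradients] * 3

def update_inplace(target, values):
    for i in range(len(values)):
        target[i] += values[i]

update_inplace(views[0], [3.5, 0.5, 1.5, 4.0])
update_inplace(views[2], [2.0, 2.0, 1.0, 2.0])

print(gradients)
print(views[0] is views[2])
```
[5.5, 2.5, 2.5, 6.0]
True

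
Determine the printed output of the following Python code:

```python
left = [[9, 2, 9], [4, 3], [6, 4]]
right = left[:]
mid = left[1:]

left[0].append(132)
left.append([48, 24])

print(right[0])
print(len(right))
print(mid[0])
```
[9, 2, 9, 132]
3
[4, 3]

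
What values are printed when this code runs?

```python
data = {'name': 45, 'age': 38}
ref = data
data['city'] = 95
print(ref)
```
{'name': 45, 'age': 38, 'city': 95}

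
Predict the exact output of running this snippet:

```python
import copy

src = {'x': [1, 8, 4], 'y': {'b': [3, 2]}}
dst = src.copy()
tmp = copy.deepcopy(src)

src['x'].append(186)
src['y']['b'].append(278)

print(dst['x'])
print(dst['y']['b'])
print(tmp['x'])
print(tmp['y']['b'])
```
[1, 8, 4, 186]
[3, 2, 278]
[1, 8, 4]
[3, 2]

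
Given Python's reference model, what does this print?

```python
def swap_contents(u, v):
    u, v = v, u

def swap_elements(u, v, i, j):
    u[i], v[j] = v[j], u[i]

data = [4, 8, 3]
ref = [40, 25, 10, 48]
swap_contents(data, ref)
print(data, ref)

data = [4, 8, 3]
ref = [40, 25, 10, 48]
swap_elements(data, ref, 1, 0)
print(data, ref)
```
[4, 8, 3] [40, 25, 10, 48]
[4, 40, 3] [8, 25, 10, 48]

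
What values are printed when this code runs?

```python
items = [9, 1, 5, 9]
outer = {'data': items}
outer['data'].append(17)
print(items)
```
[9, 1, 5, 9, 17]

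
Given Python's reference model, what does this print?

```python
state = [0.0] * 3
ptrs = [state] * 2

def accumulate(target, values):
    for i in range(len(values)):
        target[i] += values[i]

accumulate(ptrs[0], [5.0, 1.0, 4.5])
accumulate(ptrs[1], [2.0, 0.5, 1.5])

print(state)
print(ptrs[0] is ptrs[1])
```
[7.0, 1.5, 6.0]
True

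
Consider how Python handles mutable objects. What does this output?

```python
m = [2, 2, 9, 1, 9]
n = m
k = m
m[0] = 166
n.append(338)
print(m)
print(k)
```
[166, 2, 9, 1, 9, 338]
[166, 2, 9, 1, 9, 338]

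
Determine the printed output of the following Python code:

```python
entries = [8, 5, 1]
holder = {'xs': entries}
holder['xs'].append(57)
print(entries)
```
[8, 5, 1, 57]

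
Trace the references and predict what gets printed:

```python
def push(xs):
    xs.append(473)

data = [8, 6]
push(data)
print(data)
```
[8, 6, 473]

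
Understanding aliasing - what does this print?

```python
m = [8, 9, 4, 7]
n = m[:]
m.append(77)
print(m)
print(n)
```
[8, 9, 4, 7, 77]
[8, 9, 4, 7]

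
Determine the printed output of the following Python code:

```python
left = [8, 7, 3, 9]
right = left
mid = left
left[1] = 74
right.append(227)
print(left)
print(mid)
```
[8, 74, 3, 9, 227]
[8, 74, 3, 9, 227]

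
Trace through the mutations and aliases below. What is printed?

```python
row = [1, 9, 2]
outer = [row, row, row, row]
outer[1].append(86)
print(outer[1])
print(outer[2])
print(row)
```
[1, 9, 2, 86]
[1, 9, 2, 86]
[1, 9, 2, 86]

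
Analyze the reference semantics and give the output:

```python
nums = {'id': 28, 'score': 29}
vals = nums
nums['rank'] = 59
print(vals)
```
{'id': 28, 'score': 29, 'rank': 59}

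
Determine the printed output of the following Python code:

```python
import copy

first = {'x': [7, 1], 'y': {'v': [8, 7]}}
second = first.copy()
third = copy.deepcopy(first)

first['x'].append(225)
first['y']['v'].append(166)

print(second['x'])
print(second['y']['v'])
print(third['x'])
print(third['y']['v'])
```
[7, 1, 225]
[8, 7, 166]
[7, 1]
[8, 7]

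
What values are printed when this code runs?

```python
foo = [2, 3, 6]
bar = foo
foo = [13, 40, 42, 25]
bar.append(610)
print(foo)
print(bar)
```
[13, 40, 42, 25]
[2, 3, 6, 610]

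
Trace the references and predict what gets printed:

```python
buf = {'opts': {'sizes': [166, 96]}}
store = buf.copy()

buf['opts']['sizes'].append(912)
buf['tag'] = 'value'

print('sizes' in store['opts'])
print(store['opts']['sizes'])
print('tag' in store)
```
True
[166, 96, 912]
False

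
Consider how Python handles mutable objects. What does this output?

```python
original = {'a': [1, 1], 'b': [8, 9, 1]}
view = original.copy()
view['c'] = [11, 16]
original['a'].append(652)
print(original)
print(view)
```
{'a': [1, 1, 652], 'b': [8, 9, 1]}
{'a': [1, 1, 652], 'b': [8, 9, 1], 'c': [11, 16]}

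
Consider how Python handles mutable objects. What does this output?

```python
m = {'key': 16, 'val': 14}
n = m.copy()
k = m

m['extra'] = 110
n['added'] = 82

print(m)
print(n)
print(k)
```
{'key': 16, 'val': 14, 'extra': 110}
{'key': 16, 'val': 14, 'added': 82}
{'key': 16, 'val': 14, 'extra': 110}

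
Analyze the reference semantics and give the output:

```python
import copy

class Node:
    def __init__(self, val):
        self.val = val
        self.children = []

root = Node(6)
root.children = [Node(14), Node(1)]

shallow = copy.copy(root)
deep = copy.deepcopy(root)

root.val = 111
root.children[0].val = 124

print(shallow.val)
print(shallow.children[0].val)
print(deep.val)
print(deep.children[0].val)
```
6
124
6
14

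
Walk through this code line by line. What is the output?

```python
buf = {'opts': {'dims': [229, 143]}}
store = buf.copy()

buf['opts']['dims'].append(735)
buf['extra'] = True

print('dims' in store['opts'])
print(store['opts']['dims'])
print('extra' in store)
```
True
[229, 143, 735]
False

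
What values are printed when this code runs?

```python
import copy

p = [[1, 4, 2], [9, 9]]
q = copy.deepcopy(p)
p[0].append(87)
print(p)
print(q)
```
[[1, 4, 2, 87], [9, 9]]
[[1, 4, 2], [9, 9]]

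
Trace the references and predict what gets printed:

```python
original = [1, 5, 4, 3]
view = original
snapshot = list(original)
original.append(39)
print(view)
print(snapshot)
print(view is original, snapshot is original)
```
[1, 5, 4, 3, 39]
[1, 5, 4, 3]
True False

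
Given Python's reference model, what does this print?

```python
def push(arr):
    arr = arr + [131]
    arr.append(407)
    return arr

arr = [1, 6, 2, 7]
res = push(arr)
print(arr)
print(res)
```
[1, 6, 2, 7]
[1, 6, 2, 7, 131, 407]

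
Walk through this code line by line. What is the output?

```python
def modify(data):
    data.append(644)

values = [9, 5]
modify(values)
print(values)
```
[9, 5, 644]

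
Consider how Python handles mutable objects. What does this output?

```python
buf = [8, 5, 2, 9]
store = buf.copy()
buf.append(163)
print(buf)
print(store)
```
[8, 5, 2, 9, 163]
[8, 5, 2, 9]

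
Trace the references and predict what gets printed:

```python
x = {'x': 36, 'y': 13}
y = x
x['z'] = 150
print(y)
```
{'x': 36, 'y': 13, 'z': 150}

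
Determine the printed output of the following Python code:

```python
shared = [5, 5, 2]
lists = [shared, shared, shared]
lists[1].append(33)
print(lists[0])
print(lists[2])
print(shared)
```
[5, 5, 2, 33]
[5, 5, 2, 33]
[5, 5, 2, 33]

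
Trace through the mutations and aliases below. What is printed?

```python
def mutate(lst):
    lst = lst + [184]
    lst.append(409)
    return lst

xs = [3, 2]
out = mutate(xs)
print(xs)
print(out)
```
[3, 2]
[3, 2, 184, 409]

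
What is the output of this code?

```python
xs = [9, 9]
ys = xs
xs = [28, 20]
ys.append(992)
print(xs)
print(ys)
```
[28, 20]
[9, 9, 992]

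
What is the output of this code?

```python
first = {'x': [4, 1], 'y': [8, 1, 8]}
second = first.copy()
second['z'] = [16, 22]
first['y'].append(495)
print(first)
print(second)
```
{'x': [4, 1], 'y': [8, 1, 8, 495]}
{'x': [4, 1], 'y': [8, 1, 8, 495], 'z': [16, 22]}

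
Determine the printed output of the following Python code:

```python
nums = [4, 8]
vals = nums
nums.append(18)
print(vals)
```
[4, 8, 18]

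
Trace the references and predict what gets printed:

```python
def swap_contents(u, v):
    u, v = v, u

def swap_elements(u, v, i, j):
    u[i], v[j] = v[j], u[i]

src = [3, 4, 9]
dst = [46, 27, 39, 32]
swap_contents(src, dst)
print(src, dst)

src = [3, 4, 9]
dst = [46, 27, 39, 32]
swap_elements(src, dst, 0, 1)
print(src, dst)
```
[3, 4, 9] [46, 27, 39, 32]
[27, 4, 9] [46, 3, 39, 32]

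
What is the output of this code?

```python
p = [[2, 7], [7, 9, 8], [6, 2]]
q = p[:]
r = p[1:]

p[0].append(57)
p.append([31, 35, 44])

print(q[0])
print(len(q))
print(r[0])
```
[2, 7, 57]
3
[7, 9, 8]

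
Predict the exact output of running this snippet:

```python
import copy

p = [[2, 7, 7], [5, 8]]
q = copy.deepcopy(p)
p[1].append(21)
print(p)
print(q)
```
[[2, 7, 7], [5, 8, 21]]
[[2, 7, 7], [5, 8]]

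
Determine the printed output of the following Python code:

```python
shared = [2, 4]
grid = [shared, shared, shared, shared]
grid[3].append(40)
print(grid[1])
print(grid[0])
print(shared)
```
[2, 4, 40]
[2, 4, 40]
[2, 4, 40]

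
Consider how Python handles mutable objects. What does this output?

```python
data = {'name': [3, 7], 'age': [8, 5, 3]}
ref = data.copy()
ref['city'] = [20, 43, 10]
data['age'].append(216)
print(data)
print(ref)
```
{'name': [3, 7], 'age': [8, 5, 3, 216]}
{'name': [3, 7], 'age': [8, 5, 3, 216], 'city': [20, 43, 10]}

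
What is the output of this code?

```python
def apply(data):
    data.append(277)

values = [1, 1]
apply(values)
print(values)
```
[1, 1, 277]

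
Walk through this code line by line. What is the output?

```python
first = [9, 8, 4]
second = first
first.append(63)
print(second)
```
[9, 8, 4, 63]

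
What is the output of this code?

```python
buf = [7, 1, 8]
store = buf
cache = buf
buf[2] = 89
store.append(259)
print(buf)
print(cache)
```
[7, 1, 89, 259]
[7, 1, 89, 259]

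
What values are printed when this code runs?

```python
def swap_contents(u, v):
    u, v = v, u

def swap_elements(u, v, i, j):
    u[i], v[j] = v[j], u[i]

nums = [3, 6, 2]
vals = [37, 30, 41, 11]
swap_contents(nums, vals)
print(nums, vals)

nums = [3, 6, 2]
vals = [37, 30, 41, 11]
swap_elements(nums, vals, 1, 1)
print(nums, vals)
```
[3, 6, 2] [37, 30, 41, 11]
[3, 30, 2] [37, 6, 41, 11]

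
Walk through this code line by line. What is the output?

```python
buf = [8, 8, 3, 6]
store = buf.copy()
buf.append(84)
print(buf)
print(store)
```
[8, 8, 3, 6, 84]
[8, 8, 3, 6]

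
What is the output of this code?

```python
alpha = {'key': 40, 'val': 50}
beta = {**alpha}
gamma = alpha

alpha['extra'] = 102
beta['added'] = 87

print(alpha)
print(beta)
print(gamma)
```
{'key': 40, 'val': 50, 'extra': 102}
{'key': 40, 'val': 50, 'added': 87}
{'key': 40, 'val': 50, 'extra': 102}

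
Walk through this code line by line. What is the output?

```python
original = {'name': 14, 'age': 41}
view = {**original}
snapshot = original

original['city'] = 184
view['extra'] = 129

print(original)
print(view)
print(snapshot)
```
{'name': 14, 'age': 41, 'city': 184}
{'name': 14, 'age': 41, 'extra': 129}
{'name': 14, 'age': 41, 'city': 184}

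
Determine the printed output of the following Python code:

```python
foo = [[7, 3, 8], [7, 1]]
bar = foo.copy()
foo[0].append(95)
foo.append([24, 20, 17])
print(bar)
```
[[7, 3, 8, 95], [7, 1]]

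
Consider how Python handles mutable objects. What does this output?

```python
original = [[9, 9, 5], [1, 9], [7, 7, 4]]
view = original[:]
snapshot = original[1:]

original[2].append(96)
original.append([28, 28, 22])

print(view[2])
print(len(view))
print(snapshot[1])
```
[7, 7, 4, 96]
3
[7, 7, 4, 96]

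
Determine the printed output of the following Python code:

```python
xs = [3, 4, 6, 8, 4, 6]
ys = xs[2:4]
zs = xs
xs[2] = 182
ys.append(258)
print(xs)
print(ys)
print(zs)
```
[3, 4, 182, 8, 4, 6]
[6, 8, 258]
[3, 4, 182, 8, 4, 6]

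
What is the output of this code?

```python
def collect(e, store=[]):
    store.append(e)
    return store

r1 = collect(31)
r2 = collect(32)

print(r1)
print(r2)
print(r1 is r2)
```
[31, 32]
[31, 32]
True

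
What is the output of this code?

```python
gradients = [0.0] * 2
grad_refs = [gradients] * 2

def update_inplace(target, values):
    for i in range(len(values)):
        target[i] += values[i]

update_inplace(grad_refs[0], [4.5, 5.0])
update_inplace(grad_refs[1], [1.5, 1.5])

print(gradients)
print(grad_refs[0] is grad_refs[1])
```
[6.0, 6.5]
True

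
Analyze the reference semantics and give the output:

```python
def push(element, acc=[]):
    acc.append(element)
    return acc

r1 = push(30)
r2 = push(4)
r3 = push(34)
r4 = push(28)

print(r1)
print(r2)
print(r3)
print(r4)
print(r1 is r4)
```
[30, 4, 34, 28]
[30, 4, 34, 28]
[30, 4, 34, 28]
[30, 4, 34, 28]
True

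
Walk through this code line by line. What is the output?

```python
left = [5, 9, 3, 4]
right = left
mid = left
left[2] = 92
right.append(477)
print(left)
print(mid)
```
[5, 9, 92, 4, 477]
[5, 9, 92, 4, 477]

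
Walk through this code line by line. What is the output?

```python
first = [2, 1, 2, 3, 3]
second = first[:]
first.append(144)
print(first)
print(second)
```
[2, 1, 2, 3, 3, 144]
[2, 1, 2, 3, 3]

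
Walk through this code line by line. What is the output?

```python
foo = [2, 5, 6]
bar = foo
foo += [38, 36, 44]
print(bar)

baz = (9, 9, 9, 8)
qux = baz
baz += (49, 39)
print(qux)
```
[2, 5, 6, 38, 36, 44]
(9, 9, 9, 8)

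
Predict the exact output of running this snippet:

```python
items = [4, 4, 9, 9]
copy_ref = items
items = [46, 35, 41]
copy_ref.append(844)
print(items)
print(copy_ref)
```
[46, 35, 41]
[4, 4, 9, 9, 844]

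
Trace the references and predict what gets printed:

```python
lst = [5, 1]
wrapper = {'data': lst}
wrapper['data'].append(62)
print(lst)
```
[5, 1, 62]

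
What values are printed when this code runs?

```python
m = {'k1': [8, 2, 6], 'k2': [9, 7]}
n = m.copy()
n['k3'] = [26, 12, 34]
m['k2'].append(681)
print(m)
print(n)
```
{'k1': [8, 2, 6], 'k2': [9, 7, 681]}
{'k1': [8, 2, 6], 'k2': [9, 7, 681], 'k3': [26, 12, 34]}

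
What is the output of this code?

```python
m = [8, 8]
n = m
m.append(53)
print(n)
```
[8, 8, 53]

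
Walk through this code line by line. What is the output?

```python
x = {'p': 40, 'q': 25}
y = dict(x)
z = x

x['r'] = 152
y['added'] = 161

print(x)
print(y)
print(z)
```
{'p': 40, 'q': 25, 'r': 152}
{'p': 40, 'q': 25, 'added': 161}
{'p': 40, 'q': 25, 'r': 152}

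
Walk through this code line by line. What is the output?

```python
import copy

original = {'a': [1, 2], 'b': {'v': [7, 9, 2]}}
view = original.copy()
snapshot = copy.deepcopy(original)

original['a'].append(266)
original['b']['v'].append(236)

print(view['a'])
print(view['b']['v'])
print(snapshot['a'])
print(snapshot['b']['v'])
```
[1, 2, 266]
[7, 9, 2, 236]
[1, 2]
[7, 9, 2]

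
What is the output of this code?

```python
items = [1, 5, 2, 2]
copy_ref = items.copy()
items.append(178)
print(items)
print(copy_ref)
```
[1, 5, 2, 2, 178]
[1, 5, 2, 2]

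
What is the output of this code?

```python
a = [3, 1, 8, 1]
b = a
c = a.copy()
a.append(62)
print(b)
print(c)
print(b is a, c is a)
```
[3, 1, 8, 1, 62]
[3, 1, 8, 1]
True False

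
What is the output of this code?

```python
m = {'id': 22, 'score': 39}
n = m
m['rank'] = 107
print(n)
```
{'id': 22, 'score': 39, 'rank': 107}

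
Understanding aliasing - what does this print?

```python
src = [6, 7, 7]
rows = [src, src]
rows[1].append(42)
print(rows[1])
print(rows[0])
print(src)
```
[6, 7, 7, 42]
[6, 7, 7, 42]
[6, 7, 7, 42]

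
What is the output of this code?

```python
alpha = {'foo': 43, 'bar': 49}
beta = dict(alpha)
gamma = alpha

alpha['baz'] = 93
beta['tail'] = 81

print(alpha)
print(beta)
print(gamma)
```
{'foo': 43, 'bar': 49, 'baz': 93}
{'foo': 43, 'bar': 49, 'tail': 81}
{'foo': 43, 'bar': 49, 'baz': 93}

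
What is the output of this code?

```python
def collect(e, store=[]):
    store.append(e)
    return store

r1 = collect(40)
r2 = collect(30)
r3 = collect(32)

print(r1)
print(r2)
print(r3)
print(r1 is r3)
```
[40, 30, 32]
[40, 30, 32]
[40, 30, 32]
True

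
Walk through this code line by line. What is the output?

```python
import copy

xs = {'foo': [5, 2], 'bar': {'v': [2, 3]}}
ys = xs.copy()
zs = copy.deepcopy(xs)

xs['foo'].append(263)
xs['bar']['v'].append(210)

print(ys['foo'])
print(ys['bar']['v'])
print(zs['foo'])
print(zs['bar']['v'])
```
[5, 2, 263]
[2, 3, 210]
[5, 2]
[2, 3]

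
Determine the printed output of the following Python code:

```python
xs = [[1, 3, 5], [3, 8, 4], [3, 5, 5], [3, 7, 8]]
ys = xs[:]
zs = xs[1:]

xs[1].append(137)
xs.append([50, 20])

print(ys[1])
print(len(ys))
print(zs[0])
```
[3, 8, 4, 137]
4
[3, 8, 4, 137]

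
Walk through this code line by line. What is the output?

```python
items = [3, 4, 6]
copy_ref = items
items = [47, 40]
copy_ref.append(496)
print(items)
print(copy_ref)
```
[47, 40]
[3, 4, 6, 496]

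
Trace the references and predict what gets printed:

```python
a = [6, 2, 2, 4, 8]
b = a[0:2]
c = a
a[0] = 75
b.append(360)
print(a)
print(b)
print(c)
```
[75, 2, 2, 4, 8]
[6, 2, 360]
[75, 2, 2, 4, 8]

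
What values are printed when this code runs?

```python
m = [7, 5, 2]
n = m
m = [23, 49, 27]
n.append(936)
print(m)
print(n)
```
[23, 49, 27]
[7, 5, 2, 936]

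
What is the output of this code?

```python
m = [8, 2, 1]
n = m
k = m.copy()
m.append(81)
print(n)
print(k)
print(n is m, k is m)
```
[8, 2, 1, 81]
[8, 2, 1]
True False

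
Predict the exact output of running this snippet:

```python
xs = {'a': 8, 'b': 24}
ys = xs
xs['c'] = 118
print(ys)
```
{'a': 8, 'b': 24, 'c': 118}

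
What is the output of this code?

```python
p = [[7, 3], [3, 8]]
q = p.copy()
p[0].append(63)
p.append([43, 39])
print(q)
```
[[7, 3, 63], [3, 8]]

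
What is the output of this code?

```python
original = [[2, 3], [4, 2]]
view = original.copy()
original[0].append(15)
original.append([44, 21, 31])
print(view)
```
[[2, 3, 15], [4, 2]]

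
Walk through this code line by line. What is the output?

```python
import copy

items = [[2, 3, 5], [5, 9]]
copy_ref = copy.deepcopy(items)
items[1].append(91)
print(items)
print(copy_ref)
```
[[2, 3, 5], [5, 9, 91]]
[[2, 3, 5], [5, 9]]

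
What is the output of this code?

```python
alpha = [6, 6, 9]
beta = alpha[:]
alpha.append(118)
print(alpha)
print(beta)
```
[6, 6, 9, 118]
[6, 6, 9]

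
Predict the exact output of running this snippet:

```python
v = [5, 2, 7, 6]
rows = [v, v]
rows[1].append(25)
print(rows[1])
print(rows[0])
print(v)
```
[5, 2, 7, 6, 25]
[5, 2, 7, 6, 25]
[5, 2, 7, 6, 25]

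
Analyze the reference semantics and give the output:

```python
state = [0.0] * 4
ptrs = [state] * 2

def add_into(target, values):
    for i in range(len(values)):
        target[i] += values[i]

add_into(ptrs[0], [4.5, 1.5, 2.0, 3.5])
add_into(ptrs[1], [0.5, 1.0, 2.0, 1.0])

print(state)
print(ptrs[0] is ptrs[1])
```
[5.0, 2.5, 4.0, 4.5]
True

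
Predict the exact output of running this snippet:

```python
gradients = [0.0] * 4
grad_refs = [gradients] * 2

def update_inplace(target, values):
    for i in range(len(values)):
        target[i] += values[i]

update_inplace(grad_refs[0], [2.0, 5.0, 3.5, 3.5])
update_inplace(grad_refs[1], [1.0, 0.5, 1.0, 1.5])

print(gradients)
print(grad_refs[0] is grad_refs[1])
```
[3.0, 5.5, 4.5, 5.0]
True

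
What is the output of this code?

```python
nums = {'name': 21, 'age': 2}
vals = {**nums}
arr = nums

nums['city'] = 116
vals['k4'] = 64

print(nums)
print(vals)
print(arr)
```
{'name': 21, 'age': 2, 'city': 116}
{'name': 21, 'age': 2, 'k4': 64}
{'name': 21, 'age': 2, 'city': 116}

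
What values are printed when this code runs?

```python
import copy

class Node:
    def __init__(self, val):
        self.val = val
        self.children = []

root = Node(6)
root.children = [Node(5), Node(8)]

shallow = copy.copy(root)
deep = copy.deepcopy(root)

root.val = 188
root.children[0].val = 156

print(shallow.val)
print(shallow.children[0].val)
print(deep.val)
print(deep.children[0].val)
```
6
156
6
5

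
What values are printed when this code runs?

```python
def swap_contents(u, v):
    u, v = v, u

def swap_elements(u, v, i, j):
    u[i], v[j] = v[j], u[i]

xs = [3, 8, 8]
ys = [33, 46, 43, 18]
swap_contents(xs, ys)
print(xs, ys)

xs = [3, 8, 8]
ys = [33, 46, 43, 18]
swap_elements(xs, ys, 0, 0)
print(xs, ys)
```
[3, 8, 8] [33, 46, 43, 18]
[33, 8, 8] [3, 46, 43, 18]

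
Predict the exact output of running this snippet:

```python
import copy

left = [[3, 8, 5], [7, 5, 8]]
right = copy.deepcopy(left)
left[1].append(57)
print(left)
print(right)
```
[[3, 8, 5], [7, 5, 8, 57]]
[[3, 8, 5], [7, 5, 8]]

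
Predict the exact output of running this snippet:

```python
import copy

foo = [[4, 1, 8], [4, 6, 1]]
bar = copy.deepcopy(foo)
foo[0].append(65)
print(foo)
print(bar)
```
[[4, 1, 8, 65], [4, 6, 1]]
[[4, 1, 8], [4, 6, 1]]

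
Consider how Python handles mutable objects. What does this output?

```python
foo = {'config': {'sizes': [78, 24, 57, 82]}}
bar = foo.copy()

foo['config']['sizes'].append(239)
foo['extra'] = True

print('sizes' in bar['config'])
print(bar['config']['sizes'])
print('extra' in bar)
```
True
[78, 24, 57, 82, 239]
False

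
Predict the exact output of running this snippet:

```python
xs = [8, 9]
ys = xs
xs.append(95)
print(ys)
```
[8, 9, 95]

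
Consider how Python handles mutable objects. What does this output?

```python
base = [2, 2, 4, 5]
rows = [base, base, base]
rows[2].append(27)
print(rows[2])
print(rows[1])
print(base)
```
[2, 2, 4, 5, 27]
[2, 2, 4, 5, 27]
[2, 2, 4, 5, 27]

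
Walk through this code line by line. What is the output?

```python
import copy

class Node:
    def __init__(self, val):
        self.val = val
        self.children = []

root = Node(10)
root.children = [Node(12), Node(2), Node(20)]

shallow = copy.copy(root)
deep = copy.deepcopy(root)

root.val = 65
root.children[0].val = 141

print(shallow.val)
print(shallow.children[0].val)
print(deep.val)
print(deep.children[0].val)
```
10
141
10
12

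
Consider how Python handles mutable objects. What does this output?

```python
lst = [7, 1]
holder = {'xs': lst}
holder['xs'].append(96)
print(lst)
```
[7, 1, 96]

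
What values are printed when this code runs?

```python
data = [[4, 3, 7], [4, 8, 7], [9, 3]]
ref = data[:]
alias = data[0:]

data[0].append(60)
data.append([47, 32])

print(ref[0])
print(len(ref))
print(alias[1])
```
[4, 3, 7, 60]
3
[4, 8, 7]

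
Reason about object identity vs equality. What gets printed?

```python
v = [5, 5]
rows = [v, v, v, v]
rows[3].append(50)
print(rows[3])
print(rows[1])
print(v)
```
[5, 5, 50]
[5, 5, 50]
[5, 5, 50]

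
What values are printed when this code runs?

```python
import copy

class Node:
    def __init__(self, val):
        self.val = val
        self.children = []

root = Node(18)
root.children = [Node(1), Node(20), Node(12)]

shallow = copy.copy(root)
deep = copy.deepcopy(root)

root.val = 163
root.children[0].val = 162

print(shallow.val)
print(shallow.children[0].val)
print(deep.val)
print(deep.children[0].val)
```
18
162
18
1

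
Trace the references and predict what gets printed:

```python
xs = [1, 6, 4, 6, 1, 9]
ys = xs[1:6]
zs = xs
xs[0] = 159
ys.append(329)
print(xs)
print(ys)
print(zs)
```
[159, 6, 4, 6, 1, 9]
[6, 4, 6, 1, 9, 329]
[159, 6, 4, 6, 1, 9]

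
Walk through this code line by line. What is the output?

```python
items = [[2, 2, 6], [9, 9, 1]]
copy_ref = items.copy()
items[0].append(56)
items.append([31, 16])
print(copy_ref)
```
[[2, 2, 6, 56], [9, 9, 1]]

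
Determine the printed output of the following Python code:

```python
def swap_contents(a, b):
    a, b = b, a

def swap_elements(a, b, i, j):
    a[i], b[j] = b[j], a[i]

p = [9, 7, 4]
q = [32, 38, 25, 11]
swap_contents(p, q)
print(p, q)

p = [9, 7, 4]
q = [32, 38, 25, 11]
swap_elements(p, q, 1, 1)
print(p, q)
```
[9, 7, 4] [32, 38, 25, 11]
[9, 38, 4] [32, 7, 25, 11]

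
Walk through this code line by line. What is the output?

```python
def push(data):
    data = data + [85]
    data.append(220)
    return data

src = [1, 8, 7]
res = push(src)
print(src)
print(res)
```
[1, 8, 7]
[1, 8, 7, 85, 220]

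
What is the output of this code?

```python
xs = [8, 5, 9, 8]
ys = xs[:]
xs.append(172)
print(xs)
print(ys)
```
[8, 5, 9, 8, 172]
[8, 5, 9, 8]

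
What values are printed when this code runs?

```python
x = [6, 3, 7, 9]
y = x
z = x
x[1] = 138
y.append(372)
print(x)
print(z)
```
[6, 138, 7, 9, 372]
[6, 138, 7, 9, 372]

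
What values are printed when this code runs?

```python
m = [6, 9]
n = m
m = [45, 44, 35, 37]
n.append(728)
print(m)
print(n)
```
[45, 44, 35, 37]
[6, 9, 728]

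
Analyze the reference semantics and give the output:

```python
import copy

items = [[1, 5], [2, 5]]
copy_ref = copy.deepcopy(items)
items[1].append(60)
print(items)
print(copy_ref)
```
[[1, 5], [2, 5, 60]]
[[1, 5], [2, 5]]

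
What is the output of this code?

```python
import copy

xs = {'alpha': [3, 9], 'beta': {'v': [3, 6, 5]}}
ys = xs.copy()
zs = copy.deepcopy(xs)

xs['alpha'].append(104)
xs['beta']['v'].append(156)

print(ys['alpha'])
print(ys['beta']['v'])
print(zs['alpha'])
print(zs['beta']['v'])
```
[3, 9, 104]
[3, 6, 5, 156]
[3, 9]
[3, 6, 5]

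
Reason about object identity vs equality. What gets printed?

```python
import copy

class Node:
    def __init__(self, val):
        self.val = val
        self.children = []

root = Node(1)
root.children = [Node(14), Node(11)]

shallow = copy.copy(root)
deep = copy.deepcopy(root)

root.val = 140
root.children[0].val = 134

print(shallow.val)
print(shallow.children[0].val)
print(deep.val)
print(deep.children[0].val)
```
1
134
1
14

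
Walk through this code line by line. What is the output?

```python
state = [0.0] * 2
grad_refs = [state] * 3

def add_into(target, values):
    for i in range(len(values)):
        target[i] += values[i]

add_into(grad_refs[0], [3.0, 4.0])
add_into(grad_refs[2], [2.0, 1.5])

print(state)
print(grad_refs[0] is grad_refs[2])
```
[5.0, 5.5]
True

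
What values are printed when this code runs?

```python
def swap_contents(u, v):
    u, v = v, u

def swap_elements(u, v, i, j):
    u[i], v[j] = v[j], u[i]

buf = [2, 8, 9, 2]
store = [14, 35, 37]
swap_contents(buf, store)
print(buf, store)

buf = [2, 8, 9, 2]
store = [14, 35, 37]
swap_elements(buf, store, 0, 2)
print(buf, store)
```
[2, 8, 9, 2] [14, 35, 37]
[37, 8, 9, 2] [14, 35, 2]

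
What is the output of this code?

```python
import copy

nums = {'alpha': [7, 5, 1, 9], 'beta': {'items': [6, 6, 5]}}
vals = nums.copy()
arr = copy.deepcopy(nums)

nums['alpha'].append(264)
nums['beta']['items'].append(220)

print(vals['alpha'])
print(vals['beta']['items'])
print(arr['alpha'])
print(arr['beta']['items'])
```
[7, 5, 1, 9, 264]
[6, 6, 5, 220]
[7, 5, 1, 9]
[6, 6, 5]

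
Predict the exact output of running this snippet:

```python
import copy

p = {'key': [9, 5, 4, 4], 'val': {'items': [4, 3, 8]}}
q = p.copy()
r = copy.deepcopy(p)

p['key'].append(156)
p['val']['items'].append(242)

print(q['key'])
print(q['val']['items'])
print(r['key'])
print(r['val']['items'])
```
[9, 5, 4, 4, 156]
[4, 3, 8, 242]
[9, 5, 4, 4]
[4, 3, 8]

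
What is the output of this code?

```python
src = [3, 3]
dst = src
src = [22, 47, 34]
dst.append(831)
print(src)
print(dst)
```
[22, 47, 34]
[3, 3, 831]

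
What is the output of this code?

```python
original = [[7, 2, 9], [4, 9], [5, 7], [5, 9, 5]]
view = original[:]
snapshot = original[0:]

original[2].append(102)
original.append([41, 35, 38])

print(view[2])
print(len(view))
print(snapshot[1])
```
[5, 7, 102]
4
[4, 9]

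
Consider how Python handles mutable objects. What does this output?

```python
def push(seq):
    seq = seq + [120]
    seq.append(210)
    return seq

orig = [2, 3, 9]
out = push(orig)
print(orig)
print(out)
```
[2, 3, 9]
[2, 3, 9, 120, 210]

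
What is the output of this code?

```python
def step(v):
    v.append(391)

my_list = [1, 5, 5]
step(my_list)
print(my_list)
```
[1, 5, 5, 391]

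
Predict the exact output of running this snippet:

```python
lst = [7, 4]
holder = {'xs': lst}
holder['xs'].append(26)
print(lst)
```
[7, 4, 26]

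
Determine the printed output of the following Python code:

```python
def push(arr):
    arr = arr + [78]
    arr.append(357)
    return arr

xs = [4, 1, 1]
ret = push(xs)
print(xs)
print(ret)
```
[4, 1, 1]
[4, 1, 1, 78, 357]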